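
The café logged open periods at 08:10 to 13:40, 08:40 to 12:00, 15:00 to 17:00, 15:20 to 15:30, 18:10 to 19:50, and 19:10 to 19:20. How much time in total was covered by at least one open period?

9 h 10 min

Merged: 08:10-13:40, 15:00-17:00, 18:10-19:50.
Lengths: 5 h 30 min + 2 h + 1 h 40 min = 9 h 10 min.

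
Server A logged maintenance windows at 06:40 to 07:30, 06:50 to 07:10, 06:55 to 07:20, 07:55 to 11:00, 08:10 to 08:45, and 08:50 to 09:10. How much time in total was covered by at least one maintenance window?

3 h 55 min

Merged: 06:40–07:30, 07:55–11:00.
Lengths: 50 min + 3 h 5 min = 3 h 55 min.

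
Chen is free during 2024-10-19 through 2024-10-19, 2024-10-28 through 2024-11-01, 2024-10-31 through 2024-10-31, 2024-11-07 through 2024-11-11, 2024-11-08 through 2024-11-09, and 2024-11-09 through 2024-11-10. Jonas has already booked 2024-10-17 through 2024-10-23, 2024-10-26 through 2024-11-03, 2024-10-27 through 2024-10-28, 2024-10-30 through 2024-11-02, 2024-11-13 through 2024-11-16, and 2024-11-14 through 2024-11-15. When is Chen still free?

2024-11-07 through 2024-11-11

Merge the first list: 2024-10-19 through 2024-10-19, 2024-10-28 through 2024-11-01, 2024-11-07 through 2024-11-11.
Merge the second list: 2024-10-17 through 2024-10-23, 2024-10-26 through 2024-11-03, 2024-11-13 through 2024-11-16.
2024-10-19 through 2024-10-19: fully covered by B → removed.
2024-10-28 through 2024-11-01: fully covered by B → removed.
2024-11-07 through 2024-11-11: no B overlap → unchanged.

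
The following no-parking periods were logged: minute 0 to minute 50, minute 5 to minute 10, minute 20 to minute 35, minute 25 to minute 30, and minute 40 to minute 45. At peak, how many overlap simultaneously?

Sweep endpoints in order; track running count of active intervals.
Peak of 3 reached at minute 25.

3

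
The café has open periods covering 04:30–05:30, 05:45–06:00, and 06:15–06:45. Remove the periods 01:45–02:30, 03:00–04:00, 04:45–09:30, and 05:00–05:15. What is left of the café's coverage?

Second set merges to 01:45–02:30, 03:00–04:00, 04:45–09:30.
04:30–05:30 \ B = 04:30–04:45.
05:45–06:00: entirely removed.
06:15–06:45: entirely removed.

04:30–04:45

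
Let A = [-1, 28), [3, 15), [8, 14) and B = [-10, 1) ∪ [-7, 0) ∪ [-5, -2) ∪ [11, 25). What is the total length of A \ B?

Merge the first list: [-1, 28).
Merge the second list: [-10, 1), [11, 25).
A \ B = [1, 11), [25, 28).
Total: 10 + 3 = 13.

13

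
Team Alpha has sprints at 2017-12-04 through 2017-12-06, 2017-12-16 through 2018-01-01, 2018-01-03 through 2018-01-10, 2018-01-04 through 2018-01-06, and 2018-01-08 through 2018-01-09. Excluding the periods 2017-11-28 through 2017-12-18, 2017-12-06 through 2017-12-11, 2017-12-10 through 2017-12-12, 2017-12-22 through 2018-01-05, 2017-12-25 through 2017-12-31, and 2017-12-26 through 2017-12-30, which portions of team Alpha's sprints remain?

Merge the first list: 2017-12-04 through 2017-12-06, 2017-12-16 through 2018-01-01, 2018-01-03 through 2018-01-10.
Merge the second list: 2017-11-28 through 2017-12-18, 2017-12-22 through 2018-01-05.
2017-12-04 through 2017-12-06: entirely removed.
2017-12-16 through 2018-01-01 \ B = 2017-12-19 through 2017-12-21.
2018-01-03 through 2018-01-10 \ B = 2018-01-06 through 2018-01-10.

2017-12-19 through 2017-12-21, 2018-01-06 through 2018-01-10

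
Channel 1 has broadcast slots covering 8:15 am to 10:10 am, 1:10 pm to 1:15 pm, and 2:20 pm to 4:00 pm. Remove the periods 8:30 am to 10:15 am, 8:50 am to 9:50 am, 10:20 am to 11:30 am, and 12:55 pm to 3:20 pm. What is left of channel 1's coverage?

8:15 am–8:30 am, 3:20 pm–4:00 pm

Second set merges to 8:30 am–10:15 am, 10:20 am–11:30 am, 12:55 pm–3:20 pm.
8:15 am–10:10 am \ B = 8:15 am–8:30 am.
1:10 pm–1:15 pm: entirely removed.
2:20 pm–4:00 pm \ B = 3:20 pm–4:00 pm.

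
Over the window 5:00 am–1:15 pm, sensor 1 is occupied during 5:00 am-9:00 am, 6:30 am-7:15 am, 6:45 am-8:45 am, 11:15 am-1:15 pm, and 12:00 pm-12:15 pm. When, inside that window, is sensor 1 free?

After merging, the occupied span is 5:00 am–9:00 am, 11:15 am–1:15 pm.
Uncovered inside 5:00 am–1:15 pm: 9:00 am–11:15 am.

9:00 am–11:15 am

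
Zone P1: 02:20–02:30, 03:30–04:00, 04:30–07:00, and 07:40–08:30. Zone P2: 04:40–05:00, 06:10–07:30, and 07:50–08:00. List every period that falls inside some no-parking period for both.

02:20–02:30: no overlap with the second set.
03:30–04:00: no overlap with the second set.
04:30–07:00 meets the second set on 04:40–05:00, 06:10–07:00.
07:40–08:30 meets the second set on 07:50–08:00.

04:40–05:00, 06:10–07:00, 07:50–08:00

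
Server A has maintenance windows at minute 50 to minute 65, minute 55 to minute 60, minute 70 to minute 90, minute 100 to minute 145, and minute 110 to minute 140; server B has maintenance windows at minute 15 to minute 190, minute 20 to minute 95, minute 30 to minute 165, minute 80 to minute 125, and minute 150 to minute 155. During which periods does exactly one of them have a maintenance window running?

minute 15 to minute 50, minute 65 to minute 70, minute 90 to minute 100, minute 145 to minute 190

First set merges to minute 50 to minute 65, minute 70 to minute 90, minute 100 to minute 145.
Second set merges to minute 15 to minute 190.
Only in the first: none.
Only in the second: minute 15 to minute 50, minute 65 to minute 70, minute 90 to minute 100, minute 145 to minute 190.
Together these are the periods covered by exactly one.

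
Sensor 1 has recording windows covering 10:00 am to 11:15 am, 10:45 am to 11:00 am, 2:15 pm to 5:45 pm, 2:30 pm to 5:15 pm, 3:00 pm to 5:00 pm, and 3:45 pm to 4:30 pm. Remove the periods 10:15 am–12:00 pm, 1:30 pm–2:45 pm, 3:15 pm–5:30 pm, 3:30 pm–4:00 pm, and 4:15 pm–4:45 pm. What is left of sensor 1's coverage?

10:00 am–10:15 am, 2:45 pm–3:15 pm, 5:30 pm–5:45 pm

Merge the first list: 10:00 am–11:15 am, 2:15 pm–5:45 pm.
Merge the second list: 10:15 am–12:00 pm, 1:30 pm–2:45 pm, 3:15 pm–5:30 pm.
10:00 am–11:15 am with B removed leaves 10:00 am–10:15 am.
2:15 pm–5:45 pm with B removed leaves 2:45 pm–3:15 pm, 5:30 pm–5:45 pm.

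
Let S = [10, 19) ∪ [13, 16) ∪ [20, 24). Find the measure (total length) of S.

13

Merged: [10, 19), [20, 24).
Lengths: 9 + 4 = 13.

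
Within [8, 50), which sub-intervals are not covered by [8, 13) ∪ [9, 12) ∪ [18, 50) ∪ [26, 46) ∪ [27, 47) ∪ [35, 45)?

The merged coverage is [8, 13), [18, 50).
Uncovered inside [8, 50): [13, 18).

[13, 18)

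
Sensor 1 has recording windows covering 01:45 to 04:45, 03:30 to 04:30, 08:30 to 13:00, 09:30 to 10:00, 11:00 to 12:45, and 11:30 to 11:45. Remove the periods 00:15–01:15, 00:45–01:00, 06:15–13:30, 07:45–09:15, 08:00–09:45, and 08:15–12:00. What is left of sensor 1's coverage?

First set merges to 01:45–04:45, 08:30–13:00.
Second set merges to 00:15–01:15, 06:15–13:30.
01:45–04:45 is untouched.
08:30–13:00 lies entirely inside B → drops out.

01:45–04:45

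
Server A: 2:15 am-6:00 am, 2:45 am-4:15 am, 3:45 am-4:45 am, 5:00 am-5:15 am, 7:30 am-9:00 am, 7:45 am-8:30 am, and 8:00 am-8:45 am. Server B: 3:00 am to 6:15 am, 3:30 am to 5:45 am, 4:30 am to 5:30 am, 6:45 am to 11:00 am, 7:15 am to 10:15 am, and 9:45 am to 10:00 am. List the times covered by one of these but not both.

2:15 am–3:00 am, 6:00 am–6:15 am, 6:45 am–7:30 am, 9:00 am–11:00 am

Merge the first list: 2:15 am–6:00 am, 7:30 am–9:00 am.
Merge the second list: 3:00 am–6:15 am, 6:45 am–11:00 am.
Only in the first: 2:15 am–3:00 am.
Only in the second: 6:00 am–6:15 am, 6:45 am–7:30 am, 9:00 am–11:00 am.
Together these are the periods covered by exactly one.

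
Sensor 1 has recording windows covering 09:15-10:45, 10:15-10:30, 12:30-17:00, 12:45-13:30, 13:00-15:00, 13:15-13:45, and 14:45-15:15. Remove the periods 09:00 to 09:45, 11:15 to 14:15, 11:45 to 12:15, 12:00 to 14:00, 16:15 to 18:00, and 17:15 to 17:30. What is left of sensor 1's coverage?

First set merges to 09:15–10:45, 12:30–17:00.
Second set merges to 09:00–09:45, 11:15–14:15, 16:15–18:00.
09:15–10:45 \ B = 09:45–10:45.
12:30–17:00 \ B = 14:15–16:15.

09:45–10:45, 14:15–16:15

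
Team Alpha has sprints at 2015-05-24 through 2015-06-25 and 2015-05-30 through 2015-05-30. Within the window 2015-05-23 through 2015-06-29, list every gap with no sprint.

Covered (merged): 2015-05-24 through 2015-06-25.
Uncovered inside 2015-05-23 through 2015-06-29: 2015-05-23 through 2015-05-23, 2015-06-26 through 2015-06-29.

2015-05-23 through 2015-05-23, 2015-06-26 through 2015-06-29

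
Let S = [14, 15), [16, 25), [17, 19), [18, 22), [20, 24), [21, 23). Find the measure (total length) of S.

10

Merged: [14, 15), [16, 25).
Lengths: 1 + 9 = 10.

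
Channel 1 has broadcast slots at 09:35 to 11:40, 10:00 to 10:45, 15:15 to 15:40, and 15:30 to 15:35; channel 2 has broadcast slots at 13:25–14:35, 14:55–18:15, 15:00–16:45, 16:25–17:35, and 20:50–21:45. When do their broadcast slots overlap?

15:15-15:40

First set merges to 09:35-11:40, 15:15-15:40.
Second set merges to 13:25-14:35, 14:55-18:15, 20:50-21:45.
09:35-11:40: no overlap with the second set.
15:15-15:40 meets the second set on 15:15-15:40.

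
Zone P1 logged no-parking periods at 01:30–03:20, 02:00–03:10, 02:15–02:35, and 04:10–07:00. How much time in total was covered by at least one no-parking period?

4 h 40 min

Merged: 01:30-03:20, 04:10-07:00.
Lengths: 1 h 50 min + 2 h 50 min = 4 h 40 min.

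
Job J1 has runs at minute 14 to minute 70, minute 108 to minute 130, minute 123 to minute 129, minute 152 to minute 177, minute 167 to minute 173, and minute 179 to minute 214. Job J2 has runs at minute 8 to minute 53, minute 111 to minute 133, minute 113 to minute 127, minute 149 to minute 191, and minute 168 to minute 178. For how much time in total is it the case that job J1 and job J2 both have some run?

95 minutes

A, merged: minute 14 to minute 70, minute 108 to minute 130, minute 152 to minute 177, minute 179 to minute 214.
B, merged: minute 8 to minute 53, minute 111 to minute 133, minute 149 to minute 191.
A ∩ B = minute 14 to minute 53, minute 111 to minute 130, minute 152 to minute 177, minute 179 to minute 191.
Total: 39 minutes + 19 minutes + 25 minutes + 12 minutes = 95 minutes.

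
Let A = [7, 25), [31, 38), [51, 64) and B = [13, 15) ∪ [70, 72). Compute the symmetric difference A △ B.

A \ B = [7, 13), [15, 25), [31, 38), [51, 64).
B \ A = [70, 72).
Union of the two gives the symmetric difference.

[7, 13) ∪ [15, 25) ∪ [31, 38) ∪ [51, 64) ∪ [70, 72)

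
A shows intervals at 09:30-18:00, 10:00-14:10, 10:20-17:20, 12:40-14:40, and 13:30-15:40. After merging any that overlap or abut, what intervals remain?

09:30-18:00

10:00-14:10 overlaps/touches 09:30-18:00 → extend to 09:30-18:00.
10:20-17:20 overlaps/touches 09:30-18:00 → extend to 09:30-18:00.
12:40-14:40 overlaps/touches 09:30-18:00 → extend to 09:30-18:00.
13:30-15:40 overlaps/touches 09:30-18:00 → extend to 09:30-18:00.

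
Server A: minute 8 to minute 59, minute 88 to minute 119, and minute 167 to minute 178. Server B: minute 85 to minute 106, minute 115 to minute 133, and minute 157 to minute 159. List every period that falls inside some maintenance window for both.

minute 8 to minute 59 falls entirely outside B.
minute 88 to minute 119 overlaps B on minute 88 to minute 106, minute 115 to minute 119.
minute 167 to minute 178 falls entirely outside B.

minute 88 to minute 106, minute 115 to minute 119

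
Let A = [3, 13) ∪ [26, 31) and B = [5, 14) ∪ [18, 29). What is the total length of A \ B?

A \ B = [3, 5), [29, 31).
Total: 2 + 2 = 4.

4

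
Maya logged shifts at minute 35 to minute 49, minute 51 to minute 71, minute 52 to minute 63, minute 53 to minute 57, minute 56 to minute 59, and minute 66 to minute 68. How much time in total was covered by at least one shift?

34 minutes

Merged: minute 35 to minute 49, minute 51 to minute 71.
Lengths: 14 minutes + 20 minutes = 34 minutes.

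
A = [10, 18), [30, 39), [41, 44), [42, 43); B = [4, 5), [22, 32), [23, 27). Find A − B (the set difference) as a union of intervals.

Merge the first list: [10, 18), [30, 39), [41, 44).
Merge the second list: [4, 5), [22, 32).
[10, 18): no B overlap → unchanged.
[30, 39) minus B → [32, 39).
[41, 44): no B overlap → unchanged.

[10, 18) ∪ [32, 39) ∪ [41, 44)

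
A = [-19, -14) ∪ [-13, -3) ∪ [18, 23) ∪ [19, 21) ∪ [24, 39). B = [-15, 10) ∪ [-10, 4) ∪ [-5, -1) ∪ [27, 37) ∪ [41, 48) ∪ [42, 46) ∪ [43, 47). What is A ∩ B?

A, merged: [-19, -14), [-13, -3), [18, 23), [24, 39).
B, merged: [-15, 10), [27, 37), [41, 48).
[-19, -14) overlaps B on [-15, -14).
[-13, -3) overlaps B on [-13, -3).
[18, 23) falls entirely outside B.
[24, 39) overlaps B on [27, 37).

[-15, -14) ∪ [-13, -3) ∪ [27, 37)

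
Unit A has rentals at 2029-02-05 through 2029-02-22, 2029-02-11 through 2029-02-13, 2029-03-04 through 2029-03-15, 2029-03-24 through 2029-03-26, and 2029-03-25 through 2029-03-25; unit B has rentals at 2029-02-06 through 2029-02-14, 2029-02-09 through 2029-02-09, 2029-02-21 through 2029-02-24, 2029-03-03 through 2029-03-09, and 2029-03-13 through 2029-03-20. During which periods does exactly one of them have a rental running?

2029-02-05 through 2029-02-05, 2029-02-15 through 2029-02-20, 2029-02-23 through 2029-02-24, 2029-03-03 through 2029-03-03, 2029-03-10 through 2029-03-12, 2029-03-16 through 2029-03-20, 2029-03-24 through 2029-03-26

A, merged: 2029-02-05 through 2029-02-22, 2029-03-04 through 2029-03-15, 2029-03-24 through 2029-03-26.
B, merged: 2029-02-06 through 2029-02-14, 2029-02-21 through 2029-02-24, 2029-03-03 through 2029-03-09, 2029-03-13 through 2029-03-20.
A \ B = 2029-02-05 through 2029-02-05, 2029-02-15 through 2029-02-20, 2029-03-10 through 2029-03-12, 2029-03-24 through 2029-03-26.
B \ A = 2029-02-23 through 2029-02-24, 2029-03-03 through 2029-03-03, 2029-03-16 through 2029-03-20.
Union of the two gives the symmetric difference.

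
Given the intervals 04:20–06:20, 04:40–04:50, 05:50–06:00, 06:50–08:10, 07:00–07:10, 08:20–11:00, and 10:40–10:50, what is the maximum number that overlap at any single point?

2

Walk the sorted start/end points keeping a running depth.
The depth first hits 2 at 04:40.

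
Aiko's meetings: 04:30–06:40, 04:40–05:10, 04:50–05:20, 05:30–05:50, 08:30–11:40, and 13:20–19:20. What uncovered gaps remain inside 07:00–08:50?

07:00-08:30

The merged coverage is 04:30-06:40, 08:30-11:40, 13:20-19:20.
Gaps within 07:00-08:50: 07:00-08:30.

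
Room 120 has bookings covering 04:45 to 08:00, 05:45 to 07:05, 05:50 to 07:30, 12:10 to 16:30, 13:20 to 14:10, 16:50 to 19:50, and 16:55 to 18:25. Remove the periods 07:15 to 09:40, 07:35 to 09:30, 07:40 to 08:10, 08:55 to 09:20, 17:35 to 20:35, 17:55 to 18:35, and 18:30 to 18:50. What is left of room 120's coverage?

04:45–07:15, 12:10–16:30, 16:50–17:35

Merge the first list: 04:45–08:00, 12:10–16:30, 16:50–19:50.
Merge the second list: 07:15–09:40, 17:35–20:35.
04:45–08:00 \ B = 04:45–07:15.
12:10–16:30: nothing removed.
16:50–19:50 \ B = 16:50–17:35.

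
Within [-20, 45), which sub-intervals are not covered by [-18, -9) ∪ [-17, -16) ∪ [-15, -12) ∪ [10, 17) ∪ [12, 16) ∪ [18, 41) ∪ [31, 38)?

[-20, -18) ∪ [-9, 10) ∪ [17, 18) ∪ [41, 45)

The merged coverage is [-18, -9), [10, 17), [18, 41).
Uncovered inside [-20, 45): [-20, -18), [-9, 10), [17, 18), [41, 45).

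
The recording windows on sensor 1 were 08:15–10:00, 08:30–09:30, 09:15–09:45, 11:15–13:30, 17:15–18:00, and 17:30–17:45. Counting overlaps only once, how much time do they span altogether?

4 h 45 min

Merged: 08:15–10:00, 11:15–13:30, 17:15–18:00.
Lengths: 1 h 45 min + 2 h 15 min + 45 min = 4 h 45 min.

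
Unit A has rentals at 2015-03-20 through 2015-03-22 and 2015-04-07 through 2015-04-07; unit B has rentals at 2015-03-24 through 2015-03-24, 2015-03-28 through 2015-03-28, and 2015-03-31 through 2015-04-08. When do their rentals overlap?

2015-03-20 through 2015-03-22: no overlap with the second set.
2015-04-07 through 2015-04-07 meets the second set on 2015-04-07 through 2015-04-07.

2015-04-07 through 2015-04-07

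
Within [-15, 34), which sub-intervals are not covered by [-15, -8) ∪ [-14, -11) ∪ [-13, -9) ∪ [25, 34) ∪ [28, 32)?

The merged coverage is [-15, -8), [25, 34).
Complement within [-15, 34): [-8, 25).

[-8, 25)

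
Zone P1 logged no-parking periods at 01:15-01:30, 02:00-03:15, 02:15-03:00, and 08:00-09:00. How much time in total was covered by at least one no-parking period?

Merged: 01:15–01:30, 02:00–03:15, 08:00–09:00.
Lengths: 15 min + 1 h 15 min + 1 h = 2 h 30 min.

2 h 30 min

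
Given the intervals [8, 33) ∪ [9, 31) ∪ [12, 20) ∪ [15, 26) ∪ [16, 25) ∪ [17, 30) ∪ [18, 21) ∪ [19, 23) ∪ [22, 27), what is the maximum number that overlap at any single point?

Sweep endpoints in order; track running count of active intervals.
Peak of 8 reached at 19.

8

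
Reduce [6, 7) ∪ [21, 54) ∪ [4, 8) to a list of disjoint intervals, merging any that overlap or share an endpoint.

Sort by start: [4, 8), [6, 7), [21, 54).
[6, 7) overlaps/touches [4, 8) → extend to [4, 8).
[21, 54) is disjoint → start new block.

[4, 8) ∪ [21, 54)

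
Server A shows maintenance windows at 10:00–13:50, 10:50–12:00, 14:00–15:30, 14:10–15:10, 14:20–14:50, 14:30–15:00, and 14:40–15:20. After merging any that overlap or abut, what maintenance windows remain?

10:00–13:50, 14:00–15:30

10:50–12:00 overlaps/touches 10:00–13:50 → extend to 10:00–13:50.
14:00–15:30 is disjoint → start new block.
14:10–15:10 overlaps/touches 14:00–15:30 → extend to 14:00–15:30.
14:20–14:50 overlaps/touches 14:00–15:30 → extend to 14:00–15:30.
14:30–15:00 overlaps/touches 14:00–15:30 → extend to 14:00–15:30.
14:40–15:20 overlaps/touches 14:00–15:30 → extend to 14:00–15:30.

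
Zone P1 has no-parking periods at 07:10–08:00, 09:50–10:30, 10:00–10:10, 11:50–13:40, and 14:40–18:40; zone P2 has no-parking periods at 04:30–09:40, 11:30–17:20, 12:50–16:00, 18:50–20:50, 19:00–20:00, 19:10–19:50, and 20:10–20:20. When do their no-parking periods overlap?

07:10–08:00, 11:50–13:40, 14:40–17:20

Merge the first list: 07:10–08:00, 09:50–10:30, 11:50–13:40, 14:40–18:40.
Merge the second list: 04:30–09:40, 11:30–17:20, 18:50–20:50.
07:10–08:00 overlaps B on 07:10–08:00.
09:50–10:30 falls entirely outside B.
11:50–13:40 overlaps B on 11:50–13:40.
14:40–18:40 overlaps B on 14:40–17:20.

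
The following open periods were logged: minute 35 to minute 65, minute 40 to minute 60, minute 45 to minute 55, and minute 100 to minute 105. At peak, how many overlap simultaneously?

3

Sweep endpoints in order; track running count of active intervals.
Peak of 3 reached at minute 45.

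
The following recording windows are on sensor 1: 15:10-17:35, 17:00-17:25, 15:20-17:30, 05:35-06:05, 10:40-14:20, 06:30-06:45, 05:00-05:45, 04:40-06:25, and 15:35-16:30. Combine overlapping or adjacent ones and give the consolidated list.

04:40–06:25, 06:30–06:45, 10:40–14:20, 15:10–17:35

Sort by start: 04:40–06:25, 05:00–05:45, 05:35–06:05, 06:30–06:45, 10:40–14:20, 15:10–17:35, 15:20–17:30, 15:35–16:30, 17:00–17:25.
05:00–05:45 overlaps/touches 04:40–06:25 → extend to 04:40–06:25.
05:35–06:05 overlaps/touches 04:40–06:25 → extend to 04:40–06:25.
06:30–06:45 is disjoint → start new block.
10:40–14:20 is disjoint → start new block.
15:10–17:35 is disjoint → start new block.
15:20–17:30 overlaps/touches 15:10–17:35 → extend to 15:10–17:35.
15:35–16:30 overlaps/touches 15:10–17:35 → extend to 15:10–17:35.
17:00–17:25 overlaps/touches 15:10–17:35 → extend to 15:10–17:35.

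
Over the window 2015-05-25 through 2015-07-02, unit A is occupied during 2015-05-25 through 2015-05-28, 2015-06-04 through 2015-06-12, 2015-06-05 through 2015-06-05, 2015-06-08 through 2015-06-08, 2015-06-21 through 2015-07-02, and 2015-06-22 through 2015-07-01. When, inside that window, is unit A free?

Covered (merged): 2015-05-25 through 2015-05-28, 2015-06-04 through 2015-06-12, 2015-06-21 through 2015-07-02.
Gaps within 2015-05-25 through 2015-07-02: 2015-05-29 through 2015-06-03, 2015-06-13 through 2015-06-20.

2015-05-29 through 2015-06-03, 2015-06-13 through 2015-06-20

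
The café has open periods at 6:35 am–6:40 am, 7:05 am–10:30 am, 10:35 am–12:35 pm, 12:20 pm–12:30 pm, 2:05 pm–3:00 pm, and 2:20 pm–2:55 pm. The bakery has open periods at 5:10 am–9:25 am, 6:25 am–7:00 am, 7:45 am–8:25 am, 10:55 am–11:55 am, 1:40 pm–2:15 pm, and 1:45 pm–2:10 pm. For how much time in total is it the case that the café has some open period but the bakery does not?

A, merged: 6:35 am–6:40 am, 7:05 am–10:30 am, 10:35 am–12:35 pm, 2:05 pm–3:00 pm.
B, merged: 5:10 am–9:25 am, 10:55 am–11:55 am, 1:40 pm–2:15 pm.
A \ B = 9:25 am–10:30 am, 10:35 am–10:55 am, 11:55 am–12:35 pm, 2:15 pm–3:00 pm.
Total: 1 h 5 min + 20 min + 40 min + 45 min = 2 h 50 min.

2 h 50 min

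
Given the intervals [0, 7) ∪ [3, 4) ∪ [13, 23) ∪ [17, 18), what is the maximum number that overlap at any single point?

Sweep endpoints in order; track running count of active intervals.
Peak of 2 reached at 3.

2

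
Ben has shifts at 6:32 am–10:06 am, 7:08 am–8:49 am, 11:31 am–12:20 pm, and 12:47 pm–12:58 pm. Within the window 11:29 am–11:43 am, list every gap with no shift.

11:29 am-11:31 am

The merged coverage is 6:32 am-10:06 am, 11:31 am-12:20 pm, 12:47 pm-12:58 pm.
Complement within 11:29 am-11:43 am: 11:29 am-11:31 am.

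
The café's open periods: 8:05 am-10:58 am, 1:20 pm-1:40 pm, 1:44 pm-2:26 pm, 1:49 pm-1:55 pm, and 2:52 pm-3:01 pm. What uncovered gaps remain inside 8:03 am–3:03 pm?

Covered (merged): 8:05 am–10:58 am, 1:20 pm–1:40 pm, 1:44 pm–2:26 pm, 2:52 pm–3:01 pm.
Uncovered inside 8:03 am–3:03 pm: 8:03 am–8:05 am, 10:58 am–1:20 pm, 1:40 pm–1:44 pm, 2:26 pm–2:52 pm, 3:01 pm–3:03 pm.

8:03 am–8:05 am, 10:58 am–1:20 pm, 1:40 pm–1:44 pm, 2:26 pm–2:52 pm, 3:01 pm–3:03 pm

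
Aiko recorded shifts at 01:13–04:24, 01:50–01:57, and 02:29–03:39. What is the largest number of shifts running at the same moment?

Walk the sorted start/end points keeping a running depth.
The depth first hits 2 at 01:50.

2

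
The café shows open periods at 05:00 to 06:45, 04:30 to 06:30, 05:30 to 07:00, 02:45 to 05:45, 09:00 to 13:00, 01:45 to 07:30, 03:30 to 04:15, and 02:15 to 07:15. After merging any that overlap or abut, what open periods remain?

Sort by start: 01:45–07:30, 02:15–07:15, 02:45–05:45, 03:30–04:15, 04:30–06:30, 05:00–06:45, 05:30–07:00, 09:00–13:00.
02:15–07:15 overlaps/touches 01:45–07:30 → extend to 01:45–07:30.
02:45–05:45 overlaps/touches 01:45–07:30 → extend to 01:45–07:30.
03:30–04:15 overlaps/touches 01:45–07:30 → extend to 01:45–07:30.
04:30–06:30 overlaps/touches 01:45–07:30 → extend to 01:45–07:30.
05:00–06:45 overlaps/touches 01:45–07:30 → extend to 01:45–07:30.
05:30–07:00 overlaps/touches 01:45–07:30 → extend to 01:45–07:30.
09:00–13:00 is disjoint → start new block.

01:45–07:30, 09:00–13:00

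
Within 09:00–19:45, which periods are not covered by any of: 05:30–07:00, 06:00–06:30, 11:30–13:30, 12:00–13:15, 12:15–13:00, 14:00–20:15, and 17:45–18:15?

After merging, the occupied span is 05:30–07:00, 11:30–13:30, 14:00–20:15.
Uncovered inside 09:00–19:45: 09:00–11:30, 13:30–14:00.

09:00–11:30, 13:30–14:00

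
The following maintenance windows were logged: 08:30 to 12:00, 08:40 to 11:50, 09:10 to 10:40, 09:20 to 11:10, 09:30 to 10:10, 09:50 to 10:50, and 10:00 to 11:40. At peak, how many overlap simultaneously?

7

At 10:00, 7 of the intervals are simultaneously active.
No point has more.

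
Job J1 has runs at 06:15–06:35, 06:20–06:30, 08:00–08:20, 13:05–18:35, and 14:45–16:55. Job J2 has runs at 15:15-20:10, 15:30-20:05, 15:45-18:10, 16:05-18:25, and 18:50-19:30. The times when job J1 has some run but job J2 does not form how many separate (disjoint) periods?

A, merged: 06:15-06:35, 08:00-08:20, 13:05-18:35.
B, merged: 15:15-20:10.
A \ B = 06:15-06:35, 08:00-08:20, 13:05-15:15.
That is 3 disjoint pieces.

3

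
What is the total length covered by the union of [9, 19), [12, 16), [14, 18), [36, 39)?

Merged: [9, 19), [36, 39).
Lengths: 10 + 3 = 13.

13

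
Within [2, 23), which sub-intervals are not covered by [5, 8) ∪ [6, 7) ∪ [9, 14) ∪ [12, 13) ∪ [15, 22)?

The merged coverage is [5, 8), [9, 14), [15, 22).
Uncovered inside [2, 23): [2, 5), [8, 9), [14, 15), [22, 23).

[2, 5) ∪ [8, 9) ∪ [14, 15) ∪ [22, 23)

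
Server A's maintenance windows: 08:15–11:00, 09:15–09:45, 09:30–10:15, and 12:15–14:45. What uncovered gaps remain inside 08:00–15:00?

After merging, the occupied span is 08:15–11:00, 12:15–14:45.
Gaps within 08:00–15:00: 08:00–08:15, 11:00–12:15, 14:45–15:00.

08:00–08:15, 11:00–12:15, 14:45–15:00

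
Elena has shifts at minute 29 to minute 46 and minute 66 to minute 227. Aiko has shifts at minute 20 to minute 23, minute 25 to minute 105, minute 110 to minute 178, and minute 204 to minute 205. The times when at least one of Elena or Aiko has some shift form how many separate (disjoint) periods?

A ∪ B = minute 20 to minute 23, minute 25 to minute 227.
That is 2 disjoint pieces.

2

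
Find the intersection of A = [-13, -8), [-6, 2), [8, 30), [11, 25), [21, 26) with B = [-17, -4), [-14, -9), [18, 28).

Merge the first list: [-13, -8), [-6, 2), [8, 30).
Merge the second list: [-17, -4), [18, 28).
[-13, -8) ∩ B → [-13, -8).
[-6, 2) ∩ B → [-6, -4).
[8, 30) ∩ B → [18, 28).

[-13, -8) ∪ [-6, -4) ∪ [18, 28)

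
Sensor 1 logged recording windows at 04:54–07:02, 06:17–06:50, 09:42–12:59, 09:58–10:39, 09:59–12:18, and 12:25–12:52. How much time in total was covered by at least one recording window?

5 h 25 min

Merged: 04:54–07:02, 09:42–12:59.
Lengths: 2 h 8 min + 3 h 17 min = 5 h 25 min.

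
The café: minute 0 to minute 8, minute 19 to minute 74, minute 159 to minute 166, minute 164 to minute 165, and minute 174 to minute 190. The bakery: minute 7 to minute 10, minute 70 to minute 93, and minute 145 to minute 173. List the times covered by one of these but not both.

minute 0 to minute 7, minute 8 to minute 10, minute 19 to minute 70, minute 74 to minute 93, minute 145 to minute 159, minute 166 to minute 173, minute 174 to minute 190

First set merges to minute 0 to minute 8, minute 19 to minute 74, minute 159 to minute 166, minute 174 to minute 190.
A but not B: minute 0 to minute 7, minute 19 to minute 70, minute 174 to minute 190.
B but not A: minute 8 to minute 10, minute 74 to minute 93, minute 145 to minute 159, minute 166 to minute 173.
Combining gives A △ B.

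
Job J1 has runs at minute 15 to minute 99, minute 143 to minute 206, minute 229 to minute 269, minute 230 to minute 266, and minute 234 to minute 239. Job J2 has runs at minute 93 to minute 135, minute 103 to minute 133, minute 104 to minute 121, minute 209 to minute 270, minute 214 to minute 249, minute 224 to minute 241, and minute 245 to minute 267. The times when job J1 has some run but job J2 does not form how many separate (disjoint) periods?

2

A, merged: minute 15 to minute 99, minute 143 to minute 206, minute 229 to minute 269.
B, merged: minute 93 to minute 135, minute 209 to minute 270.
A \ B = minute 15 to minute 93, minute 143 to minute 206.
That is 2 disjoint pieces.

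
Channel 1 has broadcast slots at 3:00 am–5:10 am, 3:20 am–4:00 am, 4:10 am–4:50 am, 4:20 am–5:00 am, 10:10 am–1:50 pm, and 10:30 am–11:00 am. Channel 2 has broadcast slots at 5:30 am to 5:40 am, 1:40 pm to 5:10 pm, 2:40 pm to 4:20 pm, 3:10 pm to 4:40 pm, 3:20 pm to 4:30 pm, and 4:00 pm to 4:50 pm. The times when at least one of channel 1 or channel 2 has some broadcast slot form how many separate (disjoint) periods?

3

A, merged: 3:00 am–5:10 am, 10:10 am–1:50 pm.
B, merged: 5:30 am–5:40 am, 1:40 pm–5:10 pm.
A ∪ B = 3:00 am–5:10 am, 5:30 am–5:40 am, 10:10 am–5:10 pm.
That is 3 disjoint pieces.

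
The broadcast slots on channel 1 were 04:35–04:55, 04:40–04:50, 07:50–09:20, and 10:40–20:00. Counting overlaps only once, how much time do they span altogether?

11 h 10 min

Merged: 04:35-04:55, 07:50-09:20, 10:40-20:00.
Lengths: 20 min + 1 h 30 min + 9 h 20 min = 11 h 10 min.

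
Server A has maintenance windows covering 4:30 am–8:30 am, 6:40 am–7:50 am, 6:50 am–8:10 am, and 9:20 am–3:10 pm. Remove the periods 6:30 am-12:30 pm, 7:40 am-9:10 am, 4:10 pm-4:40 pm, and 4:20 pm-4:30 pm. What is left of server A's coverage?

First set merges to 4:30 am-8:30 am, 9:20 am-3:10 pm.
Second set merges to 6:30 am-12:30 pm, 4:10 pm-4:40 pm.
4:30 am-8:30 am with B removed leaves 4:30 am-6:30 am.
9:20 am-3:10 pm with B removed leaves 12:30 pm-3:10 pm.

4:30 am-6:30 am, 12:30 pm-3:10 pm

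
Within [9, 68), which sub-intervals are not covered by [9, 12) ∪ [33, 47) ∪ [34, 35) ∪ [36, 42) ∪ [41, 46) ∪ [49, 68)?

Covered (merged): [9, 12), [33, 47), [49, 68).
Complement within [9, 68): [12, 33), [47, 49).

[12, 33) ∪ [47, 49)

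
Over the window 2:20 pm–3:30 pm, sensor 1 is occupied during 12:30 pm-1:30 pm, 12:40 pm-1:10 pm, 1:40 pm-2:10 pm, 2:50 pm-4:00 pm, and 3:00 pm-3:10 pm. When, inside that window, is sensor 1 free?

The merged coverage is 12:30 pm-1:30 pm, 1:40 pm-2:10 pm, 2:50 pm-4:00 pm.
Gaps within 2:20 pm-3:30 pm: 2:20 pm-2:50 pm.

2:20 pm-2:50 pm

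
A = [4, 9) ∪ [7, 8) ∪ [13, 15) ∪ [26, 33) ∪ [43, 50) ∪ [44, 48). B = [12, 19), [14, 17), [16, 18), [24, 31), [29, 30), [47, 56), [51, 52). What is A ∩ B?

A, merged: [4, 9), [13, 15), [26, 33), [43, 50).
B, merged: [12, 19), [24, 31), [47, 56).
[4, 9): no overlap with the second set.
[13, 15) meets the second set on [13, 15).
[26, 33) meets the second set on [26, 31).
[43, 50) meets the second set on [47, 50).

[13, 15) ∪ [26, 31) ∪ [47, 50)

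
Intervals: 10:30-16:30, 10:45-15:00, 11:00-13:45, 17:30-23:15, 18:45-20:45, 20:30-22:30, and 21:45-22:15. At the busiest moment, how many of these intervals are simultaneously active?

3

Sweep endpoints in order; track running count of active intervals.
Peak of 3 reached at 11:00.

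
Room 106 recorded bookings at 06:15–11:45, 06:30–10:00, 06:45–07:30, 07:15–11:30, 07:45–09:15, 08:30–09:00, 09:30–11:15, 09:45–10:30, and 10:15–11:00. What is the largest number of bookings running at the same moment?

5

Sweep endpoints in order; track running count of active intervals.
Peak of 5 reached at 08:30.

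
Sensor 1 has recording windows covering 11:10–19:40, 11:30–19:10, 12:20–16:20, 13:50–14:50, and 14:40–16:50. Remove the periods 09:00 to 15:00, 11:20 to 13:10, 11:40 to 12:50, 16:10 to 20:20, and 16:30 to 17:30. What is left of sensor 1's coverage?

A, merged: 11:10–19:40.
B, merged: 09:00–15:00, 16:10–20:20.
11:10–19:40 with B removed leaves 15:00–16:10.

15:00–16:10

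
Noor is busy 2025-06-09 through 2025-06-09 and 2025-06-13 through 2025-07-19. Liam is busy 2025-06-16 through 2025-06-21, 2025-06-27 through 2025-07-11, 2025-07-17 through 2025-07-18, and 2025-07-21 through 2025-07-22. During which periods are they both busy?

2025-06-16 through 2025-06-21, 2025-06-27 through 2025-07-11, 2025-07-17 through 2025-07-18

2025-06-09 through 2025-06-09 meets no B interval.
2025-06-13 through 2025-07-19 ∩ B → 2025-06-16 through 2025-06-21, 2025-06-27 through 2025-07-11, 2025-07-17 through 2025-07-18.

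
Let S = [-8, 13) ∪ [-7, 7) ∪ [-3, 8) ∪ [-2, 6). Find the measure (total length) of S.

21

Merged: [-8, 13).
Length: 21.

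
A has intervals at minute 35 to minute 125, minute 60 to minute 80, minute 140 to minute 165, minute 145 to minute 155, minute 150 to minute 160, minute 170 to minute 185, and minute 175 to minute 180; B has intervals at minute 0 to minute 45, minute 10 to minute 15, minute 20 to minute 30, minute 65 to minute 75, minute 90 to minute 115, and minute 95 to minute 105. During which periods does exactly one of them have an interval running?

Merge the first list: minute 35 to minute 125, minute 140 to minute 165, minute 170 to minute 185.
Merge the second list: minute 0 to minute 45, minute 65 to minute 75, minute 90 to minute 115.
A but not B: minute 45 to minute 65, minute 75 to minute 90, minute 115 to minute 125, minute 140 to minute 165, minute 170 to minute 185.
B but not A: minute 0 to minute 35.
Combining gives A △ B.

minute 0 to minute 35, minute 45 to minute 65, minute 75 to minute 90, minute 115 to minute 125, minute 140 to minute 165, minute 170 to minute 185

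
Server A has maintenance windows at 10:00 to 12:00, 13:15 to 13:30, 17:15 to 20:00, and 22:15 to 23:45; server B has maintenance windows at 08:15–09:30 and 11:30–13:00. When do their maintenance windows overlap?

11:30–12:00

10:00–12:00 ∩ B → 11:30–12:00.
13:15–13:30 meets no B interval.
17:15–20:00 meets no B interval.
22:15–23:45 meets no B interval.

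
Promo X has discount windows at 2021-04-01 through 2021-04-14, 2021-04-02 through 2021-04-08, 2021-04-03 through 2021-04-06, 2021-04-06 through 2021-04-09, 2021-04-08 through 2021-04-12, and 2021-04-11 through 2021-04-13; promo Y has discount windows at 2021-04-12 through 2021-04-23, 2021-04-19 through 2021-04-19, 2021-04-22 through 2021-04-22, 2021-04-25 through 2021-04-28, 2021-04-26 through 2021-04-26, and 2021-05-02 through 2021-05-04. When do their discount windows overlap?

2021-04-12 through 2021-04-14

A, merged: 2021-04-01 through 2021-04-14.
B, merged: 2021-04-12 through 2021-04-23, 2021-04-25 through 2021-04-28, 2021-05-02 through 2021-05-04.
2021-04-01 through 2021-04-14 meets the second set on 2021-04-12 through 2021-04-14.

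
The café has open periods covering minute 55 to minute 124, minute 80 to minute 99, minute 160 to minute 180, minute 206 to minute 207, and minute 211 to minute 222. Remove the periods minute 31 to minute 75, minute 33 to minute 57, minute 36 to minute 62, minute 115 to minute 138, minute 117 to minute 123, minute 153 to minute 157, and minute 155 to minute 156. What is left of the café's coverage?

First set merges to minute 55 to minute 124, minute 160 to minute 180, minute 206 to minute 207, minute 211 to minute 222.
Second set merges to minute 31 to minute 75, minute 115 to minute 138, minute 153 to minute 157.
minute 55 to minute 124 minus B → minute 75 to minute 115.
minute 160 to minute 180: no B overlap → unchanged.
minute 206 to minute 207: no B overlap → unchanged.
minute 211 to minute 222: no B overlap → unchanged.

minute 75 to minute 115, minute 160 to minute 180, minute 206 to minute 207, minute 211 to minute 222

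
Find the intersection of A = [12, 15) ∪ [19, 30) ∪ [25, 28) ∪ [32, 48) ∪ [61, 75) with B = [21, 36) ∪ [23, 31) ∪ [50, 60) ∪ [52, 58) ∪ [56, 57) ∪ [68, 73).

A, merged: [12, 15), [19, 30), [32, 48), [61, 75).
B, merged: [21, 36), [50, 60), [68, 73).
[12, 15): no overlap with the second set.
[19, 30) meets the second set on [21, 30).
[32, 48) meets the second set on [32, 36).
[61, 75) meets the second set on [68, 73).

[21, 30) ∪ [32, 36) ∪ [68, 73)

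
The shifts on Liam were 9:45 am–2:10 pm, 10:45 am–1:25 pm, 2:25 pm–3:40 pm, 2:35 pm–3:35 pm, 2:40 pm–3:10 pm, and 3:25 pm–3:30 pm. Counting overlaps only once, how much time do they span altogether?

Merged: 9:45 am–2:10 pm, 2:25 pm–3:40 pm.
Lengths: 4 h 25 min + 1 h 15 min = 5 h 40 min.

5 h 40 min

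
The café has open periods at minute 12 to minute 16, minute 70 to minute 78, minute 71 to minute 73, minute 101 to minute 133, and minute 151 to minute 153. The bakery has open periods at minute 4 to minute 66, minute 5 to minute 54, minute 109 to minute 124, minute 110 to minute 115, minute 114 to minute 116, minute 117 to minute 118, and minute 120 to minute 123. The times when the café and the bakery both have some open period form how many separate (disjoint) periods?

2

A, merged: minute 12 to minute 16, minute 70 to minute 78, minute 101 to minute 133, minute 151 to minute 153.
B, merged: minute 4 to minute 66, minute 109 to minute 124.
A ∩ B = minute 12 to minute 16, minute 109 to minute 124.
That is 2 disjoint pieces.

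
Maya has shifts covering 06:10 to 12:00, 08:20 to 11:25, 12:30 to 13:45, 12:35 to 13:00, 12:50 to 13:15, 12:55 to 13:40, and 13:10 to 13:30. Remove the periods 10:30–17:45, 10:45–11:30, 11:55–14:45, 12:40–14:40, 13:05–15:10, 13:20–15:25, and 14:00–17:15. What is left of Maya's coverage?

First set merges to 06:10–12:00, 12:30–13:45.
Second set merges to 10:30–17:45.
06:10–12:00 with B removed leaves 06:10–10:30.
12:30–13:45 lies entirely inside B → drops out.

06:10–10:30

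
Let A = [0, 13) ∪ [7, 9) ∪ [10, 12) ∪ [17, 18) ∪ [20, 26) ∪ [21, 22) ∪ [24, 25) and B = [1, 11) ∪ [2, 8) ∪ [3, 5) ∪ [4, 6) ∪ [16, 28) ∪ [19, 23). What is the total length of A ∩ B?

Merge the first list: [0, 13), [17, 18), [20, 26).
Merge the second list: [1, 11), [16, 28).
A ∩ B = [1, 11), [17, 18), [20, 26).
Total: 10 + 1 + 6 = 17.

17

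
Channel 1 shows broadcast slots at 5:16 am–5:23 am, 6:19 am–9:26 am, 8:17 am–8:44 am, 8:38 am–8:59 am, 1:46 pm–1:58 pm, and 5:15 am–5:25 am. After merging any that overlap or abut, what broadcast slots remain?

5:15 am–5:25 am, 6:19 am–9:26 am, 1:46 pm–1:58 pm

Sort by start: 5:15 am–5:25 am, 5:16 am–5:23 am, 6:19 am–9:26 am, 8:17 am–8:44 am, 8:38 am–8:59 am, 1:46 pm–1:58 pm.
5:16 am–5:23 am overlaps/touches 5:15 am–5:25 am → extend to 5:15 am–5:25 am.
6:19 am–9:26 am is disjoint → start new block.
8:17 am–8:44 am overlaps/touches 6:19 am–9:26 am → extend to 6:19 am–9:26 am.
8:38 am–8:59 am overlaps/touches 6:19 am–9:26 am → extend to 6:19 am–9:26 am.
1:46 pm–1:58 pm is disjoint → start new block.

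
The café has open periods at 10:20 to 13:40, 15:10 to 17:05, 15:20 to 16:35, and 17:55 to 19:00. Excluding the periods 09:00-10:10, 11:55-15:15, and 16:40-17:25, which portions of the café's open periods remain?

10:20-11:55, 15:15-16:40, 17:55-19:00

First set merges to 10:20-13:40, 15:10-17:05, 17:55-19:00.
10:20-13:40 minus B → 10:20-11:55.
15:10-17:05 minus B → 15:15-16:40.
17:55-19:00: no B overlap → unchanged.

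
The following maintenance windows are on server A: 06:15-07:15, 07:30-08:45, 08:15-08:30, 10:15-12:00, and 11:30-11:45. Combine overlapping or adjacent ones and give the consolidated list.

07:30–08:45 is disjoint → start new block.
08:15–08:30 overlaps/touches 07:30–08:45 → extend to 07:30–08:45.
10:15–12:00 is disjoint → start new block.
11:30–11:45 overlaps/touches 10:15–12:00 → extend to 10:15–12:00.

06:15–07:15, 07:30–08:45, 10:15–12:00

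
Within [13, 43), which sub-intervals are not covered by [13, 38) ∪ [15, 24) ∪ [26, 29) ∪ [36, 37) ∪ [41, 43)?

[38, 41)

Covered (merged): [13, 38), [41, 43).
Uncovered inside [13, 43): [38, 41).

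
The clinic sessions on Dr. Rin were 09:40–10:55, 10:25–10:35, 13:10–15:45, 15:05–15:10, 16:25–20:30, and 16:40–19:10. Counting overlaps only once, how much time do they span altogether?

7 h 55 min

Merged: 09:40–10:55, 13:10–15:45, 16:25–20:30.
Lengths: 1 h 15 min + 2 h 35 min + 4 h 5 min = 7 h 55 min.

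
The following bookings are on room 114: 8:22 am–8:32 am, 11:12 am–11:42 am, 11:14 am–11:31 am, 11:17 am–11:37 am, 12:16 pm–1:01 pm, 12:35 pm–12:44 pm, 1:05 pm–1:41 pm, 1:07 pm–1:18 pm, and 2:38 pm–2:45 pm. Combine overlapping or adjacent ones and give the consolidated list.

8:22 am-8:32 am, 11:12 am-11:42 am, 12:16 pm-1:01 pm, 1:05 pm-1:41 pm, 2:38 pm-2:45 pm

11:12 am-11:42 am is disjoint → start new block.
11:14 am-11:31 am overlaps/touches 11:12 am-11:42 am → extend to 11:12 am-11:42 am.
11:17 am-11:37 am overlaps/touches 11:12 am-11:42 am → extend to 11:12 am-11:42 am.
12:16 pm-1:01 pm is disjoint → start new block.
12:35 pm-12:44 pm overlaps/touches 12:16 pm-1:01 pm → extend to 12:16 pm-1:01 pm.
1:05 pm-1:41 pm is disjoint → start new block.
1:07 pm-1:18 pm overlaps/touches 1:05 pm-1:41 pm → extend to 1:05 pm-1:41 pm.
2:38 pm-2:45 pm is disjoint → start new block.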